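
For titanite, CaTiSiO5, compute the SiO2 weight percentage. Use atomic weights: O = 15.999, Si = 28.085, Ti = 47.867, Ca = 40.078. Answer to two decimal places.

Formula mass = 196.025 g/mol.
1 Si → 1.0000 mol SiO2 per formula unit; M(SiO2) = 60.083, so SiO2 mass = 60.083 g.
60.083/196.025 × 100 = 30.65 wt%.

30.65 wt%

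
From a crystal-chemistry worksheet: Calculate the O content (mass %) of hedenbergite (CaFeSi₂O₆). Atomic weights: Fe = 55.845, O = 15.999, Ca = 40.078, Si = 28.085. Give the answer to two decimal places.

M(CaFeSi₂O₆) = 248.087 g/mol.
O contributes 6 × 15.999 = 95.994 g per mole.
95.994/248.087 = 0.3869 → 38.69%.

38.69 mass %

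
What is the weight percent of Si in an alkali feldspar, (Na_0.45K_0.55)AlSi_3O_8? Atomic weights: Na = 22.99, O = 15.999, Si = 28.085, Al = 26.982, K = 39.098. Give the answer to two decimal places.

31.08 mass %

Molar mass of (Na_0.45K_0.55)AlSi_3O_8: 0.45×22.99 + 0.55×39.098 + 1×26.982 + 3×28.085 + 8×15.999 = 271.078 g/mol.
Mass of Si per formula unit: 3 × 28.085 = 84.255 g.
Weight fraction Si = 84.255 / 271.078 = 0.3108.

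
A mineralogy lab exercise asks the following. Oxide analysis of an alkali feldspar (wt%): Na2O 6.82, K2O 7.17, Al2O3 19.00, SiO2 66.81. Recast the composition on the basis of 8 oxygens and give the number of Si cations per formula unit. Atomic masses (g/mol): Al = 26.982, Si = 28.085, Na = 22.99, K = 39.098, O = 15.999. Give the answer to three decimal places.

2.996 Si apfu

Na2O (M=61.979): mol = 0.11004; Na = 0.22008, O = 0.11004.
K2O (M=94.195): mol = 0.07612; K = 0.15224, O = 0.07612.
Al2O3 (M=101.961): mol = 0.18635; Al = 0.37270, O = 0.55905.
SiO2 (M=60.083): mol = 1.11196; Si = 1.11196, O = 2.22392.
ΣO = 2.96913; factor = 8/ΣO = 2.69439.
Si apfu = 1.11196 × 2.69439 = 2.996.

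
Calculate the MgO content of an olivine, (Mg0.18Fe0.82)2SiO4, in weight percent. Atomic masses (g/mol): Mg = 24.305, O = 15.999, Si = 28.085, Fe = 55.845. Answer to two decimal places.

Formula mass = 192.417 g/mol.
0.36 Mg → 0.3600 mol MgO per formula unit; M(MgO) = 40.304, so MgO mass = 14.509 g.
14.509/192.417 × 100 = 7.54 wt%.

7.54 wt%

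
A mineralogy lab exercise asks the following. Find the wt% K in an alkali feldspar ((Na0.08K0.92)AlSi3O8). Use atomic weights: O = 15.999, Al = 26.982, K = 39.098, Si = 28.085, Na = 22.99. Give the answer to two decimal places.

12.98 wt%

Molar mass of (Na0.08K0.92)AlSi3O8: 0.08×22.99 + 0.92×39.098 + 1×26.982 + 3×28.085 + 8×15.999 = 277.038 g/mol.
Mass of K per formula unit: 0.92 × 39.098 = 35.970 g.
Weight fraction K = 35.970 / 277.038 = 0.1298.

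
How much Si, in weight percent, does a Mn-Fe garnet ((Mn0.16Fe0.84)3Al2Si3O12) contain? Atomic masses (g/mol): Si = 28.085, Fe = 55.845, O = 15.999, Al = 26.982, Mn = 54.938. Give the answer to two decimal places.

16.94 weight percent

M((Mn0.16Fe0.84)3Al2Si3O12) = 497.307 g/mol.
Si contributes 3 × 28.085 = 84.255 g per mole.
84.255/497.307 = 0.1694 → 16.94%.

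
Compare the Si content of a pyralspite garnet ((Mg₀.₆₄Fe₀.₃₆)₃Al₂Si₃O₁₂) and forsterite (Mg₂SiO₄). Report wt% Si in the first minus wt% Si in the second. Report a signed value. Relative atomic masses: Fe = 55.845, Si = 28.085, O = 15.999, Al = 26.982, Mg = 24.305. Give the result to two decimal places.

M((Mg₀.₆₄Fe₀.₃₆)₃Al₂Si₃O₁₂) = 437.185 g/mol, so wt% Si = 84.255/437.185 × 100 = 19.27%.
M(Mg₂SiO₄) = 140.691 g/mol, so wt% Si = 28.085/140.691 × 100 = 19.96%.
19.27 − 19.96 = -0.69 pp.

-0.69 percentage points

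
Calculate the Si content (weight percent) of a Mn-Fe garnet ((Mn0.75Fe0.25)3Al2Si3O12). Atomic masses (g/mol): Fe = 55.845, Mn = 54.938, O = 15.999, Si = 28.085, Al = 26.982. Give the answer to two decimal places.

17.00 weight percent

Formula mass = 2.25·54.938 + 0.75·55.845 + 2·26.982 + 3·28.085 + 12·15.999 = 495.701 g/mol, of which 84.255 g is Si.
So Si makes up 84.255/495.701 = 0.1700 of the mass, i.e. 17.00%.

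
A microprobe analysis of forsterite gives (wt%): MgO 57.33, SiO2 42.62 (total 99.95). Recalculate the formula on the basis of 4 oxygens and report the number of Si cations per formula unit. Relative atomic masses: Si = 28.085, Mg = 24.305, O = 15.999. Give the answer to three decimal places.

0.999 Si apfu

57.33 wt% MgO ÷ 40.304 g/mol = 1.42244 mol, giving 1.42244 Mg and 1.42244 O.
42.62 wt% SiO2 ÷ 60.083 g/mol = 0.70935 mol, giving 0.70935 Si and 1.41870 O.
Oxygen sums to 2.84114; scaling by 4/2.84114 = 1.40789 puts the formula on 4 O.
Si: 0.70935 × 1.40789 = 0.999 atoms per formula unit.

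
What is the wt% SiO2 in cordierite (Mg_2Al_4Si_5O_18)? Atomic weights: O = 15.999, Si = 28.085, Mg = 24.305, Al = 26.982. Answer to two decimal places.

Formula mass = 584.945 g/mol.
5 Si → 5.0000 mol SiO2 per formula unit; M(SiO2) = 60.083, so SiO2 mass = 300.415 g.
300.415/584.945 × 100 = 51.36 wt%.

51.36 wt%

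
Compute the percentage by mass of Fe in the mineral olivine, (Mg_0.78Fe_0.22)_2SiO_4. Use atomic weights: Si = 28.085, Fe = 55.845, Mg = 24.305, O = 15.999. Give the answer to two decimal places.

Formula mass = 1.56·24.305 + 0.44·55.845 + 1·28.085 + 4·15.999 = 154.569 g/mol, of which 24.572 g is Fe.
So Fe makes up 24.572/154.569 = 0.1590 of the mass, i.e. 15.90%.

15.90 mass %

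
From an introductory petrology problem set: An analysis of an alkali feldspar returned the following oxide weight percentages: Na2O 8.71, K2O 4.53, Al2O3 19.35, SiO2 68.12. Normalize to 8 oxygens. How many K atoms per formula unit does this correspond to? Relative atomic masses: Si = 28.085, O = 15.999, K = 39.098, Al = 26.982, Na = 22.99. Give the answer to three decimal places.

0.254 K apfu

Na2O (M=61.979): mol = 0.14053; Na = 0.28106, O = 0.14053.
K2O (M=94.195): mol = 0.04809; K = 0.09618, O = 0.04809.
Al2O3 (M=101.961): mol = 0.18978; Al = 0.37956, O = 0.56934.
SiO2 (M=60.083): mol = 1.13376; Si = 1.13376, O = 2.26752.
ΣO = 3.02548; factor = 8/ΣO = 2.64421.
K apfu = 0.09618 × 2.64421 = 0.254.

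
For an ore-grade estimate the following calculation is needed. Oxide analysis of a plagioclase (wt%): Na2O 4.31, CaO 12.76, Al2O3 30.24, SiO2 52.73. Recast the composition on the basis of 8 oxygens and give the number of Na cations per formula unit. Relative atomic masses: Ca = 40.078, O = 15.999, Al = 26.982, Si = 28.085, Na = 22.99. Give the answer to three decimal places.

0.378 Na apfu

Na2O (M=61.979): mol = 0.06954; Na = 0.13908, O = 0.06954.
CaO (M=56.077): mol = 0.22754; Ca = 0.22754, O = 0.22754.
Al2O3 (M=101.961): mol = 0.29658; Al = 0.59316, O = 0.88974.
SiO2 (M=60.083): mol = 0.87762; Si = 0.87762, O = 1.75524.
ΣO = 2.94206; factor = 8/ΣO = 2.71918.
Na apfu = 0.13908 × 2.71918 = 0.378.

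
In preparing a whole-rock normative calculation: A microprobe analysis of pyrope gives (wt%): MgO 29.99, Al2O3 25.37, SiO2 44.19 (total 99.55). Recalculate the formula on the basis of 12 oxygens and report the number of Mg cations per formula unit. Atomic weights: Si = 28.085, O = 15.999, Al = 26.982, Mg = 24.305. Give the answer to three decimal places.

MgO: 29.99/40.304 = 0.74409 mol → 0.74409 mol Mg, 0.74409 mol O.
Al2O3: 25.37/101.961 = 0.24882 mol → 0.49764 mol Al, 0.74646 mol O.
SiO2: 44.19/60.083 = 0.73548 mol → 0.73548 mol Si, 1.47096 mol O.
Total oxygen = 2.96151 mol. Normalization factor = 12/2.96151 = 4.05199.
Mg per 12 O = 0.74409 × 4.05199 = 3.015.

3.015 Mg apfu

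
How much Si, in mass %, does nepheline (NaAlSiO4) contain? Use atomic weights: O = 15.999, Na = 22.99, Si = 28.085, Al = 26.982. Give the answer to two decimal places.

19.77 mass %

M(NaAlSiO4) = 142.053 g/mol.
Si contributes 1 × 28.085 = 28.085 g per mole.
28.085/142.053 = 0.1977 → 19.77%.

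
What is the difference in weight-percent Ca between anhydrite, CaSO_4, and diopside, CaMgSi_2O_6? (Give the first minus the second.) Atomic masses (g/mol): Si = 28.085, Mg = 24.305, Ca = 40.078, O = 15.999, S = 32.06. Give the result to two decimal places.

10.93 percentage points

M(CaSO_4) = 136.134 g/mol, so wt% Ca = 40.078/136.134 × 100 = 29.44%.
M(CaMgSi_2O_6) = 216.547 g/mol, so wt% Ca = 40.078/216.547 × 100 = 18.51%.
29.44 − 18.51 = 10.93 pp.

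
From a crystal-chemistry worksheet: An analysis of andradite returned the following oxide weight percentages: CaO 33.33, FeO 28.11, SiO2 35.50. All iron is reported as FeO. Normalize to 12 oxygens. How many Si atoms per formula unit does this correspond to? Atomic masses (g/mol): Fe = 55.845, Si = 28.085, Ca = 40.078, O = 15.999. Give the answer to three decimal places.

CaO (M=56.077): mol = 0.59436; Ca = 0.59436, O = 0.59436.
FeO (M=71.844): mol = 0.39126; Fe = 0.39126, O = 0.39126.
SiO2 (M=60.083): mol = 0.59085; Si = 0.59085, O = 1.18170.
ΣO = 2.16732; factor = 12/ΣO = 5.53679.
Si apfu = 0.59085 × 5.53679 = 3.271.

3.271 Si apfu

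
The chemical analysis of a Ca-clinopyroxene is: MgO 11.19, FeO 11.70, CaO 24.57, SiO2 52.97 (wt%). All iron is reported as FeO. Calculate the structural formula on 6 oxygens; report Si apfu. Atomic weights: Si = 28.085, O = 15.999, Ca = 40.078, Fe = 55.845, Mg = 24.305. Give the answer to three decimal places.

2.002 Si apfu

MgO: 11.19/40.304 = 0.27764 mol → 0.27764 mol Mg, 0.27764 mol O.
FeO: 11.70/71.844 = 0.16285 mol → 0.16285 mol Fe, 0.16285 mol O.
CaO: 24.57/56.077 = 0.43815 mol → 0.43815 mol Ca, 0.43815 mol O.
SiO2: 52.97/60.083 = 0.88161 mol → 0.88161 mol Si, 1.76322 mol O.
Total oxygen = 2.64186 mol. Normalization factor = 6/2.64186 = 2.27113.
Si per 6 O = 0.88161 × 2.27113 = 2.002.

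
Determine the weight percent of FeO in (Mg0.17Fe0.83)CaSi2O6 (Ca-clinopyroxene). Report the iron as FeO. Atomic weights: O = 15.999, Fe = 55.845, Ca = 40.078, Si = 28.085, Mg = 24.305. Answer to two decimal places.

24.57 wt%

Formula mass = 242.725 g/mol.
0.83 Fe → 0.8300 mol FeO per formula unit; M(FeO) = 71.844, so FeO mass = 59.631 g.
59.631/242.725 × 100 = 24.57 wt%.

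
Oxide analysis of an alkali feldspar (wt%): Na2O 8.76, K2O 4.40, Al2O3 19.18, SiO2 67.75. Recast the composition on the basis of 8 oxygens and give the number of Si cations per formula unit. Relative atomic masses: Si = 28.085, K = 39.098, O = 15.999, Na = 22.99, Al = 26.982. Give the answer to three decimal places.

8.76 wt% Na2O ÷ 61.979 g/mol = 0.14134 mol, giving 0.28268 Na and 0.14134 O.
4.40 wt% K2O ÷ 94.195 g/mol = 0.04671 mol, giving 0.09342 K and 0.04671 O.
19.18 wt% Al2O3 ÷ 101.961 g/mol = 0.18811 mol, giving 0.37622 Al and 0.56433 O.
67.75 wt% SiO2 ÷ 60.083 g/mol = 1.12761 mol, giving 1.12761 Si and 2.25522 O.
Oxygen sums to 3.00760; scaling by 8/3.00760 = 2.65993 puts the formula on 8 O.
Si: 1.12761 × 2.65993 = 2.999 atoms per formula unit.

2.999 Si apfu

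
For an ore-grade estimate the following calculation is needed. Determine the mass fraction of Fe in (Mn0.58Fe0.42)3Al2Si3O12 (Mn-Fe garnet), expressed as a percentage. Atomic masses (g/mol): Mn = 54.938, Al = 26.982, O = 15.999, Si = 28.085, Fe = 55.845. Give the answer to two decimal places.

14.18 mass %

Formula mass = 1.74·54.938 + 1.26·55.845 + 2·26.982 + 3·28.085 + 12·15.999 = 496.164 g/mol, of which 70.365 g is Fe.
So Fe makes up 70.365/496.164 = 0.1418 of the mass, i.e. 14.18%.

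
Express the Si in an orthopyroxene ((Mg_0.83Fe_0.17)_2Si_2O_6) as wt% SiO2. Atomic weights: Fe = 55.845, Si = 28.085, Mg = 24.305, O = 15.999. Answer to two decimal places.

56.82 wt%

Molar mass of (Mg_0.83Fe_0.17)_2Si_2O_6 = 1.66*24.305 + 0.34*55.845 + 2*28.085 + 6*15.999 = 211.498 g/mol.
Each formula unit contains 2 Si, equivalent to 2/1 = 2.0000 mol SiO2.
M(SiO2) = 1×28.085 + 2×15.999 = 60.083 g/mol.
Mass of SiO2 per formula unit = 2.0000 × 60.083 = 120.166 g.
SiO2 wt% = 120.166 / 211.498 × 100 = 56.82%.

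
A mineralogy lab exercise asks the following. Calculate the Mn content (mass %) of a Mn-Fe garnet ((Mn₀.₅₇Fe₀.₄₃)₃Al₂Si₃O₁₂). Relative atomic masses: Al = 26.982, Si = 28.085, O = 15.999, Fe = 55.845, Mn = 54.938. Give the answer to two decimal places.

M((Mn₀.₅₇Fe₀.₄₃)₃Al₂Si₃O₁₂) = 496.191 g/mol.
Mn contributes 1.71 × 54.938 = 93.944 g per mole.
93.944/496.191 = 0.1893 → 18.93%.

18.93 mass %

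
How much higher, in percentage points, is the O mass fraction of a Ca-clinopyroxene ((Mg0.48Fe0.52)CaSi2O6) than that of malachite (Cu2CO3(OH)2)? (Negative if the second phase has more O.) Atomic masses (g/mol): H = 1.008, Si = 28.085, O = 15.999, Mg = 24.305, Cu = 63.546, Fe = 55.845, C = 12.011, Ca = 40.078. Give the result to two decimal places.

5.03 percentage points

O in (Mg0.48Fe0.52)CaSi2O6: molar mass 232.948 g/mol; 6×15.999 = 95.994 g → 41.21 wt%.
O in Cu2CO3(OH)2: molar mass 221.114 g/mol; 5×15.999 = 79.995 g → 36.18 wt%.
Difference = 41.21 − 36.18 = 5.03 percentage points.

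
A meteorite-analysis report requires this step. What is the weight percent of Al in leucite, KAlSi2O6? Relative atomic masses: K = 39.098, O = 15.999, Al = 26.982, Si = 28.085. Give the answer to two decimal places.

12.36 wt%

M(KAlSi2O6) = 218.244 g/mol.
Al contributes 1 × 26.982 = 26.982 g per mole.
26.982/218.244 = 0.1236 → 12.36%.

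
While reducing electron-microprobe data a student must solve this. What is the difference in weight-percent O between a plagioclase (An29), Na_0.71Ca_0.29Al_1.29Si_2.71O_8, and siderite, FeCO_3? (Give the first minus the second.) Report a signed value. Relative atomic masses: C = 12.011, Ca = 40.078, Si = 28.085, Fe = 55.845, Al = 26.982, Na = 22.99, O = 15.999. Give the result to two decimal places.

First mineral: 127.992 g O in 266.855 g formula = 47.96 wt% O.
Second mineral: 47.997 g O in 115.853 g formula = 41.43 wt% O.
47.96% − 41.43% gives a difference of 6.53 percentage points.

6.53 percentage points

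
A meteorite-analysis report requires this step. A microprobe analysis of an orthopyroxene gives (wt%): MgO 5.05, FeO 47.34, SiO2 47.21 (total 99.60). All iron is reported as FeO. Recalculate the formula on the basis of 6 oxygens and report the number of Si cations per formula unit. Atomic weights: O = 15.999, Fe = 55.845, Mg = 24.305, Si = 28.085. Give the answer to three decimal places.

2.001 Si apfu

MgO: 5.05/40.304 = 0.12530 mol → 0.12530 mol Mg, 0.12530 mol O.
FeO: 47.34/71.844 = 0.65893 mol → 0.65893 mol Fe, 0.65893 mol O.
SiO2: 47.21/60.083 = 0.78575 mol → 0.78575 mol Si, 1.57150 mol O.
Total oxygen = 2.35573 mol. Normalization factor = 6/2.35573 = 2.54698.
Si per 6 O = 0.78575 × 2.54698 = 2.001.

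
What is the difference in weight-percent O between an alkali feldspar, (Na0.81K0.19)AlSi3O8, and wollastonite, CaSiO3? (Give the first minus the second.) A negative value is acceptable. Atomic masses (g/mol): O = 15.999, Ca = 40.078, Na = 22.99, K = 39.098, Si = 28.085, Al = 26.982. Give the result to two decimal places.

O in (Na0.81K0.19)AlSi3O8: molar mass 265.280 g/mol; 8×15.999 = 127.992 g → 48.25 wt%.
O in CaSiO3: molar mass 116.160 g/mol; 3×15.999 = 47.997 g → 41.32 wt%.
Difference = 48.25 − 41.32 = 6.93 percentage points.

6.93 percentage points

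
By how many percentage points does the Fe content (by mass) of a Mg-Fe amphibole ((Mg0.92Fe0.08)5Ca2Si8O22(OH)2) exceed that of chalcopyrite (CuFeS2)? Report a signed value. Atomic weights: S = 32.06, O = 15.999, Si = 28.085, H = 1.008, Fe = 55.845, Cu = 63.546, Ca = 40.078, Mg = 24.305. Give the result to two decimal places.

First mineral: 22.338 g Fe in 824.969 g formula = 2.71 wt% Fe.
Second mineral: 55.845 g Fe in 183.511 g formula = 30.43 wt% Fe.
2.71% − 30.43% gives a difference of -27.72 percentage points.

-27.72 percentage points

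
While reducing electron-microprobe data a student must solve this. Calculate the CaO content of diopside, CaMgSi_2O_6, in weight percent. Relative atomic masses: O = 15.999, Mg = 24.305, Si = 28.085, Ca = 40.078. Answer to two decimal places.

Formula mass = 216.547 g/mol.
1 Ca → 1.0000 mol CaO per formula unit; M(CaO) = 56.077, so CaO mass = 56.077 g.
56.077/216.547 × 100 = 25.90 wt%.

25.90 wt%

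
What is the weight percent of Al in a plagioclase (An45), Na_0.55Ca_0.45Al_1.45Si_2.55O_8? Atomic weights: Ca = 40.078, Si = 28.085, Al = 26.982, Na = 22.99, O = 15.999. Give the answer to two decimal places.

M(Na_0.55Ca_0.45Al_1.45Si_2.55O_8) = 269.412 g/mol.
Al contributes 1.45 × 26.982 = 39.124 g per mole.
39.124/269.412 = 0.1452 → 14.52%.

14.52 mass %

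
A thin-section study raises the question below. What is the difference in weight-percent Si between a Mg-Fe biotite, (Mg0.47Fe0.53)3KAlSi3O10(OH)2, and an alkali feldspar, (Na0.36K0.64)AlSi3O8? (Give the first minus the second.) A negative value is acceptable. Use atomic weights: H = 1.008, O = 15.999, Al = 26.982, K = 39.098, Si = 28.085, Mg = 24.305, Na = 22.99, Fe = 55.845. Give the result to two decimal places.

First mineral: 84.255 g Si in 467.403 g formula = 18.03 wt% Si.
Second mineral: 84.255 g Si in 272.528 g formula = 30.92 wt% Si.
18.03% − 30.92% gives a difference of -12.89 percentage points.

-12.89 percentage points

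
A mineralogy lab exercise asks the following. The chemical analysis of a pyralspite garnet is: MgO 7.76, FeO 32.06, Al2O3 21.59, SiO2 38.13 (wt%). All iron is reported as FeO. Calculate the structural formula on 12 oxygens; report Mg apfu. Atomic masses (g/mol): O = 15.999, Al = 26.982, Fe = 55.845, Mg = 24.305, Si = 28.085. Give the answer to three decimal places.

7.76 wt% MgO ÷ 40.304 g/mol = 0.19254 mol, giving 0.19254 Mg and 0.19254 O.
32.06 wt% FeO ÷ 71.844 g/mol = 0.44624 mol, giving 0.44624 Fe and 0.44624 O.
21.59 wt% Al2O3 ÷ 101.961 g/mol = 0.21175 mol, giving 0.42350 Al and 0.63525 O.
38.13 wt% SiO2 ÷ 60.083 g/mol = 0.63462 mol, giving 0.63462 Si and 1.26924 O.
Oxygen sums to 2.54327; scaling by 12/2.54327 = 4.71834 puts the formula on 12 O.
Mg: 0.19254 × 4.71834 = 0.908 atoms per formula unit.

0.908 Mg apfu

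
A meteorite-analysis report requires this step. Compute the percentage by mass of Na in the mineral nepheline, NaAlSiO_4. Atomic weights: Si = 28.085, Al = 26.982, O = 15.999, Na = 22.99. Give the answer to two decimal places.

16.18 mass %

M(NaAlSiO_4) = 142.053 g/mol.
Na contributes 1 × 22.99 = 22.990 g per mole.
22.990/142.053 = 0.1618 → 16.18%.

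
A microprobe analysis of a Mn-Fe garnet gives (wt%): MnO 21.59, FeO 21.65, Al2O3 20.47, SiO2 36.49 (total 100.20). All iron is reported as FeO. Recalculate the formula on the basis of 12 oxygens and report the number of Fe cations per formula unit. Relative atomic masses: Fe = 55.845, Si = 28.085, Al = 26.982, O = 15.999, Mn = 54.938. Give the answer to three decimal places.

MnO (M=70.937): mol = 0.30435; Mn = 0.30435, O = 0.30435.
FeO (M=71.844): mol = 0.30135; Fe = 0.30135, O = 0.30135.
Al2O3 (M=101.961): mol = 0.20076; Al = 0.40152, O = 0.60228.
SiO2 (M=60.083): mol = 0.60733; Si = 0.60733, O = 1.21466.
ΣO = 2.42264; factor = 12/ΣO = 4.95327.
Fe apfu = 0.30135 × 4.95327 = 1.493.

1.493 Fe apfu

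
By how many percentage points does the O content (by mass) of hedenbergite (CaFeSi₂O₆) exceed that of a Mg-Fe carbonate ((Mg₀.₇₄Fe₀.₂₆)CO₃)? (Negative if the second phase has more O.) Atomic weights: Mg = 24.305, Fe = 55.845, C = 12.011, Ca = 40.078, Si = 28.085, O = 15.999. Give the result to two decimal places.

-13.19 percentage points

First mineral: 95.994 g O in 248.087 g formula = 38.69 wt% O.
Second mineral: 47.997 g O in 92.513 g formula = 51.88 wt% O.
38.69% − 51.88% gives a difference of -13.19 percentage points.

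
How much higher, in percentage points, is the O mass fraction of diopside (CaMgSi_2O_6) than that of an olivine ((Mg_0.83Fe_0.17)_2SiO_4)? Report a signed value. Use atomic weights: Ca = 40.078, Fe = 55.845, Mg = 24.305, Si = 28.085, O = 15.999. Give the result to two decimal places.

2.06 percentage points

M(CaMgSi_2O_6) = 216.547 g/mol, so wt% O = 95.994/216.547 × 100 = 44.33%.
M((Mg_0.83Fe_0.17)_2SiO_4) = 151.415 g/mol, so wt% O = 63.996/151.415 × 100 = 42.27%.
44.33 − 42.27 = 2.06 pp.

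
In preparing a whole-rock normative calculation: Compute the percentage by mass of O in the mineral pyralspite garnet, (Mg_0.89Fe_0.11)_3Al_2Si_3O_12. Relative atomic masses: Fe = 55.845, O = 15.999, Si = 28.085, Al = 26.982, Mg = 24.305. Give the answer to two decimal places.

46.43 wt%

Molar mass of (Mg_0.89Fe_0.11)_3Al_2Si_3O_12: 2.67*24.305 + 0.33*55.845 + 2*26.982 + 3*28.085 + 12*15.999 = 413.530 g/mol.
Mass of O per formula unit: 12 × 15.999 = 191.988 g.
Weight fraction O = 191.988 / 413.530 = 0.4643.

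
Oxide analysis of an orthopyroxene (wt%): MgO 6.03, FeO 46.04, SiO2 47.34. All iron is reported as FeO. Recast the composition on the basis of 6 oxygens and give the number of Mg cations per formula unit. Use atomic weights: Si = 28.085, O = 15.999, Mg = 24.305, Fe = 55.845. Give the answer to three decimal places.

0.379 Mg apfu

6.03 wt% MgO ÷ 40.304 g/mol = 0.14961 mol, giving 0.14961 Mg and 0.14961 O.
46.04 wt% FeO ÷ 71.844 g/mol = 0.64083 mol, giving 0.64083 Fe and 0.64083 O.
47.34 wt% SiO2 ÷ 60.083 g/mol = 0.78791 mol, giving 0.78791 Si and 1.57582 O.
Oxygen sums to 2.36626; scaling by 6/2.36626 = 2.53565 puts the formula on 6 O.
Mg: 0.14961 × 2.53565 = 0.379 atoms per formula unit.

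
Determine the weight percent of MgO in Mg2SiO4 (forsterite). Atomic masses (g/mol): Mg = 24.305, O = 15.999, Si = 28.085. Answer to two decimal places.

M(Mg2SiO4) = 140.691 g/mol; M(MgO) = 40.304 g/mol.
Moles MgO per formula unit = 2 Mg ÷ 1 = 2.0000.
MgO fraction = (2.0000 × 40.304) / 140.691 = 80.608/140.691 = 0.5729.

57.29 wt%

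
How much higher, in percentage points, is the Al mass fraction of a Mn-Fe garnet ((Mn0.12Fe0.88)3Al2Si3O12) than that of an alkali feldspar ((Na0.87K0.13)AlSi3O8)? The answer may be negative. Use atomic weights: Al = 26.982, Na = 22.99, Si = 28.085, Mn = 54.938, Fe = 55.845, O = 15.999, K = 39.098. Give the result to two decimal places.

0.64 percentage points

M((Mn0.12Fe0.88)3Al2Si3O12) = 497.415 g/mol, so wt% Al = 53.964/497.415 × 100 = 10.85%.
M((Na0.87K0.13)AlSi3O8) = 264.313 g/mol, so wt% Al = 26.982/264.313 × 100 = 10.21%.
10.85 − 10.21 = 0.64 pp.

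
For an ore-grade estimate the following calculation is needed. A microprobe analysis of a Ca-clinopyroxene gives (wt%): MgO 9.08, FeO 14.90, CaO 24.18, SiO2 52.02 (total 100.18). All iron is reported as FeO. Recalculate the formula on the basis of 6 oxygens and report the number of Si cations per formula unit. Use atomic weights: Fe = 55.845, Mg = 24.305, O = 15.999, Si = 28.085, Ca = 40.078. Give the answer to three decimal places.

MgO: 9.08/40.304 = 0.22529 mol → 0.22529 mol Mg, 0.22529 mol O.
FeO: 14.90/71.844 = 0.20739 mol → 0.20739 mol Fe, 0.20739 mol O.
CaO: 24.18/56.077 = 0.43119 mol → 0.43119 mol Ca, 0.43119 mol O.
SiO2: 52.02/60.083 = 0.86580 mol → 0.86580 mol Si, 1.73160 mol O.
Total oxygen = 2.59547 mol. Normalization factor = 6/2.59547 = 2.31172.
Si per 6 O = 0.86580 × 2.31172 = 2.001.

2.001 Si apfu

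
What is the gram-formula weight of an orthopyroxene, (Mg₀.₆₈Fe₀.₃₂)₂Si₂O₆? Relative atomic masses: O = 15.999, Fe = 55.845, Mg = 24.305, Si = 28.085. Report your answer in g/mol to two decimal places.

220.96 g/mol

M = 1.36·24.305 + 0.64·55.845 + 2·28.085 + 6·15.999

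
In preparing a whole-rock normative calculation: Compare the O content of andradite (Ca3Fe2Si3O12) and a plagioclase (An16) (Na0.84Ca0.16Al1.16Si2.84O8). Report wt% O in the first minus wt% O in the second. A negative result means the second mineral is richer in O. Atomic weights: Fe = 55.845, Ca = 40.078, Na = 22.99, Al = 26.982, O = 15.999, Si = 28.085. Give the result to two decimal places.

O in Ca3Fe2Si3O12: molar mass 508.167 g/mol; 12×15.999 = 191.988 g → 37.78 wt%.
O in Na0.84Ca0.16Al1.16Si2.84O8: molar mass 264.777 g/mol; 8×15.999 = 127.992 g → 48.34 wt%.
Difference = 37.78 − 48.34 = -10.56 percentage points.

-10.56 percentage points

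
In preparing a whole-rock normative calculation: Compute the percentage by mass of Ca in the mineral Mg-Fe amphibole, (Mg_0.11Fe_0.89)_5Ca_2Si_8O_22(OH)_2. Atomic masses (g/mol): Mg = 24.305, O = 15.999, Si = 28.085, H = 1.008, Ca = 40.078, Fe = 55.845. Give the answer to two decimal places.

M((Mg_0.11Fe_0.89)_5Ca_2Si_8O_22(OH)_2) = 952.706 g/mol.
Ca contributes 2 × 40.078 = 80.156 g per mole.
80.156/952.706 = 0.0841 → 8.41%.

8.41 mass %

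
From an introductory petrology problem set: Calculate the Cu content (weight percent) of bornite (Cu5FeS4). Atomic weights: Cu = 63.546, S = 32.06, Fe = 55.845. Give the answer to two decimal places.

63.32 weight percent

Formula mass = 5·63.546 + 1·55.845 + 4·32.06 = 501.815 g/mol, of which 317.730 g is Cu.
So Cu makes up 317.730/501.815 = 0.6332 of the mass, i.e. 63.32%.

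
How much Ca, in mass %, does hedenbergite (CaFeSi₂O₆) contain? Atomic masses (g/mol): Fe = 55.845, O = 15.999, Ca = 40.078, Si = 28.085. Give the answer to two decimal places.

M(CaFeSi₂O₆) = 248.087 g/mol.
Ca contributes 1 × 40.078 = 40.078 g per mole.
40.078/248.087 = 0.1615 → 16.15%.

16.15 mass %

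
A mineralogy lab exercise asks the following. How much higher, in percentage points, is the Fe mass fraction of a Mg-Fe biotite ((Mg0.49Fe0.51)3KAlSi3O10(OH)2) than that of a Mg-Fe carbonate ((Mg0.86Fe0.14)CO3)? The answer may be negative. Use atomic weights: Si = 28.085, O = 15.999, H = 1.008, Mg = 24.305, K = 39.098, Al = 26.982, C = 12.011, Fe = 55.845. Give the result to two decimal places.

First mineral: 85.443 g Fe in 465.510 g formula = 18.35 wt% Fe.
Second mineral: 7.818 g Fe in 88.729 g formula = 8.81 wt% Fe.
18.35% − 8.81% gives a difference of 9.54 percentage points.

9.54 percentage points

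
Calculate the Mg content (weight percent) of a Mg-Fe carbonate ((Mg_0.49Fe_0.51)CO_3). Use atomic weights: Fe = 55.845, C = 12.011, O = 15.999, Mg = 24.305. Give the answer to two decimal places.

11.86 weight percent

Formula mass = 0.49×24.305 + 0.51×55.845 + 1×12.011 + 3×15.999 = 100.398 g/mol, of which 11.909 g is Mg.
So Mg makes up 11.909/100.398 = 0.1186 of the mass, i.e. 11.86%.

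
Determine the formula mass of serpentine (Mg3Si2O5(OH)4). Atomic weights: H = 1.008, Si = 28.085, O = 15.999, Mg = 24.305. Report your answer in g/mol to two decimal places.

The formula mass is the sum 3·24.305 + 2·28.085 + 9·15.999 + 4·1.008.

277.11 g/mol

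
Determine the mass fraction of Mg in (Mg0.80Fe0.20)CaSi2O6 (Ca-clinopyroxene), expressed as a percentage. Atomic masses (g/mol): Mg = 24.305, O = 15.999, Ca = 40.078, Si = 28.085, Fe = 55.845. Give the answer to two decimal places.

Formula mass = 0.80·24.305 + 0.20·55.845 + 1·40.078 + 2·28.085 + 6·15.999 = 222.855 g/mol, of which 19.444 g is Mg.
So Mg makes up 19.444/222.855 = 0.0872 of the mass, i.e. 8.72%.

8.72 weight percent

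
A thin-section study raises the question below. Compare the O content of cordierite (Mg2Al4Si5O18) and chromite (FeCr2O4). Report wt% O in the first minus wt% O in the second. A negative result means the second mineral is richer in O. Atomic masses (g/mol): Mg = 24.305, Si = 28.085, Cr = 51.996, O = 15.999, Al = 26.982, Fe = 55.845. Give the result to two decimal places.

First mineral: 287.982 g O in 584.945 g formula = 49.23 wt% O.
Second mineral: 63.996 g O in 223.833 g formula = 28.59 wt% O.
49.23% − 28.59% gives a difference of 20.64 percentage points.

20.64 percentage points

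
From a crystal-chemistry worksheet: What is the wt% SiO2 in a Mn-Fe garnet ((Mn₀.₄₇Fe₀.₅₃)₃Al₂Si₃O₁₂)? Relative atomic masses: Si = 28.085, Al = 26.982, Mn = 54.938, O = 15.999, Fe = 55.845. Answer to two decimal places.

Molar mass of (Mn₀.₄₇Fe₀.₅₃)₃Al₂Si₃O₁₂ = 1.41×54.938 + 1.59×55.845 + 2×26.982 + 3×28.085 + 12×15.999 = 496.463 g/mol.
Each formula unit contains 3 Si, equivalent to 3/1 = 3.0000 mol SiO2.
M(SiO2) = 1×28.085 + 2×15.999 = 60.083 g/mol.
Mass of SiO2 per formula unit = 3.0000 × 60.083 = 180.249 g.
SiO2 wt% = 180.249 / 496.463 × 100 = 36.31%.

36.31 wt%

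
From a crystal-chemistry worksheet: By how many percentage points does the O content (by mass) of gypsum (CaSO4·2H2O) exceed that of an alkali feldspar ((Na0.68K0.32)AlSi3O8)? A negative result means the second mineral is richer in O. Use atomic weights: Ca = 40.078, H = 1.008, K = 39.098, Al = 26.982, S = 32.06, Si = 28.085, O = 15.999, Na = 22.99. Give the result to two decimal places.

M(CaSO4·2H2O) = 172.164 g/mol, so wt% O = 95.994/172.164 × 100 = 55.76%.
M((Na0.68K0.32)AlSi3O8) = 267.374 g/mol, so wt% O = 127.992/267.374 × 100 = 47.87%.
55.76 − 47.87 = 7.89 pp.

7.89 percentage points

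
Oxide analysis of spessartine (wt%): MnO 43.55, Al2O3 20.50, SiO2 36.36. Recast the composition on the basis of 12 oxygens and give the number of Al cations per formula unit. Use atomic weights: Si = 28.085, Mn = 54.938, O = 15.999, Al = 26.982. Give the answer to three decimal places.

MnO: 43.55/70.937 = 0.61393 mol → 0.61393 mol Mn, 0.61393 mol O.
Al2O3: 20.50/101.961 = 0.20106 mol → 0.40212 mol Al, 0.60318 mol O.
SiO2: 36.36/60.083 = 0.60516 mol → 0.60516 mol Si, 1.21032 mol O.
Total oxygen = 2.42743 mol. Normalization factor = 12/2.42743 = 4.94350.
Al per 12 O = 0.40212 × 4.94350 = 1.988.

1.988 Al apfu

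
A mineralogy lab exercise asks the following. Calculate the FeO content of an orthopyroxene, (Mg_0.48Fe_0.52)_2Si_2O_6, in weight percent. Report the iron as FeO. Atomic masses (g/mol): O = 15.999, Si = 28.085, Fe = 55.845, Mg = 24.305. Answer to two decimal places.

Formula mass = 233.576 g/mol.
1.04 Fe → 1.0400 mol FeO per formula unit; M(FeO) = 71.844, so FeO mass = 74.718 g.
74.718/233.576 × 100 = 31.99 wt%.

31.99 wt%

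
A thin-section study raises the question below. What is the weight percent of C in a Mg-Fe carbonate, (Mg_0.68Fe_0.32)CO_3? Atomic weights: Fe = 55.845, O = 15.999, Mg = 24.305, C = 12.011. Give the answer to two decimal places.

12.72 weight percent

Formula mass = 0.68·24.305 + 0.32·55.845 + 1·12.011 + 3·15.999 = 94.406 g/mol, of which 12.011 g is C.
So C makes up 12.011/94.406 = 0.1272 of the mass, i.e. 12.72%.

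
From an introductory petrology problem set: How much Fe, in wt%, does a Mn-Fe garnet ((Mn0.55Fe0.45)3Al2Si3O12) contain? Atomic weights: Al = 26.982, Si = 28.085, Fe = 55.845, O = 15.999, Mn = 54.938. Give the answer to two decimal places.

15.19 wt%

M((Mn0.55Fe0.45)3Al2Si3O12) = 496.245 g/mol.
Fe contributes 1.35 × 55.845 = 75.391 g per mole.
75.391/496.245 = 0.1519 → 15.19%.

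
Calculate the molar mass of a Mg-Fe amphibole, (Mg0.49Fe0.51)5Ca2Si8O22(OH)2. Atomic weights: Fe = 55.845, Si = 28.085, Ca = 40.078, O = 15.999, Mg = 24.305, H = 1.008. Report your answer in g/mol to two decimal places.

892.78 g/mol

The formula mass is the sum 2.45·24.305 + 2.55·55.845 + 2·40.078 + 8·28.085 + 24·15.999 + 2·1.008.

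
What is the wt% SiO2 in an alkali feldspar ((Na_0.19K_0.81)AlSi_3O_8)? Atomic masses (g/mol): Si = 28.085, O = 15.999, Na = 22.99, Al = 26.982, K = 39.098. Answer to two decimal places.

Molar mass of (Na_0.19K_0.81)AlSi_3O_8 = 0.19*22.99 + 0.81*39.098 + 1*26.982 + 3*28.085 + 8*15.999 = 275.266 g/mol.
Each formula unit contains 3 Si, equivalent to 3/1 = 3.0000 mol SiO2.
M(SiO2) = 1×28.085 + 2×15.999 = 60.083 g/mol.
Mass of SiO2 per formula unit = 3.0000 × 60.083 = 180.249 g.
SiO2 wt% = 180.249 / 275.266 × 100 = 65.48%.

65.48 wt%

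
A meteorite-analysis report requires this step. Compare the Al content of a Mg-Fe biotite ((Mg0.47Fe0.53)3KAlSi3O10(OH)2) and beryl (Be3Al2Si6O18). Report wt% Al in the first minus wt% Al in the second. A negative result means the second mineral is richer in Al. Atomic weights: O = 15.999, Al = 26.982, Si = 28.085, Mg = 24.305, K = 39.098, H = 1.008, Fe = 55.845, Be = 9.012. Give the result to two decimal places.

M((Mg0.47Fe0.53)3KAlSi3O10(OH)2) = 467.403 g/mol, so wt% Al = 26.982/467.403 × 100 = 5.77%.
M(Be3Al2Si6O18) = 537.492 g/mol, so wt% Al = 53.964/537.492 × 100 = 10.04%.
5.77 − 10.04 = -4.27 pp.

-4.27 percentage points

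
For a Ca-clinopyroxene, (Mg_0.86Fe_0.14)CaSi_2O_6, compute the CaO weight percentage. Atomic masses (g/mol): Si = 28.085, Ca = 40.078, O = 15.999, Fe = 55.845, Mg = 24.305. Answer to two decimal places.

25.38 wt%

Molar mass of (Mg_0.86Fe_0.14)CaSi_2O_6 = 0.86×24.305 + 0.14×55.845 + 1×40.078 + 2×28.085 + 6×15.999 = 220.963 g/mol.
Each formula unit contains 1 Ca, equivalent to 1/1 = 1.0000 mol CaO.
M(CaO) = 1×40.078 + 1×15.999 = 56.077 g/mol.
Mass of CaO per formula unit = 1.0000 × 56.077 = 56.077 g.
CaO wt% = 56.077 / 220.963 × 100 = 25.38%.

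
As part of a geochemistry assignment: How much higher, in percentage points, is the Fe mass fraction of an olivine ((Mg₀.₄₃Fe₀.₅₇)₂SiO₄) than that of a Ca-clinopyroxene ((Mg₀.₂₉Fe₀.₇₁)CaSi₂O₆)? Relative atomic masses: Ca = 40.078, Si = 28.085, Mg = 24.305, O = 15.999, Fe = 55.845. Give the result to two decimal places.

First mineral: 63.663 g Fe in 176.647 g formula = 36.04 wt% Fe.
Second mineral: 39.650 g Fe in 238.940 g formula = 16.59 wt% Fe.
36.04% − 16.59% gives a difference of 19.45 percentage points.

19.45 percentage points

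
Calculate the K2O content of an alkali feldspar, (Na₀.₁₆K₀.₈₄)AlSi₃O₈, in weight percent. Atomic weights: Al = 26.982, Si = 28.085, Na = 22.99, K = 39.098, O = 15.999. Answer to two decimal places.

14.35 wt%

M((Na₀.₁₆K₀.₈₄)AlSi₃O₈) = 275.750 g/mol; M(K2O) = 94.195 g/mol.
Moles K2O per formula unit = 0.84 K ÷ 2 = 0.4200.
K2O fraction = (0.4200 × 94.195) / 275.750 = 39.562/275.750 = 0.1435.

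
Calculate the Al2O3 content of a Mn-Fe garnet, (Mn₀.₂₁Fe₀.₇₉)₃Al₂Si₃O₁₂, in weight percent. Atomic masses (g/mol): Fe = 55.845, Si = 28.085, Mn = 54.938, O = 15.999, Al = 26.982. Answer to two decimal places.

M((Mn₀.₂₁Fe₀.₇₉)₃Al₂Si₃O₁₂) = 497.171 g/mol; M(Al2O3) = 101.961 g/mol.
Moles Al2O3 per formula unit = 2 Al ÷ 2 = 1.0000.
Al2O3 fraction = (1.0000 × 101.961) / 497.171 = 101.961/497.171 = 0.2051.

20.51 wt%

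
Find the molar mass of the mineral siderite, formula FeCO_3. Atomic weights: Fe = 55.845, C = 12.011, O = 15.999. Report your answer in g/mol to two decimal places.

115.85 g/mol

The formula mass is the sum 1×55.845 + 1×12.011 + 3×15.999.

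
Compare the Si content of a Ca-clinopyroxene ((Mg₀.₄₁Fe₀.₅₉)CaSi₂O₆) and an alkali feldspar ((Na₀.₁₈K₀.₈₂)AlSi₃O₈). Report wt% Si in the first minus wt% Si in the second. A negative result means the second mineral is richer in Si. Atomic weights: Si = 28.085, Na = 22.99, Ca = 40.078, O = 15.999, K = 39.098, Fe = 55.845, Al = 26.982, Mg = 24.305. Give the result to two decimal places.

First mineral: 56.170 g Si in 235.156 g formula = 23.89 wt% Si.
Second mineral: 84.255 g Si in 275.428 g formula = 30.59 wt% Si.
23.89% − 30.59% gives a difference of -6.70 percentage points.

-6.70 percentage points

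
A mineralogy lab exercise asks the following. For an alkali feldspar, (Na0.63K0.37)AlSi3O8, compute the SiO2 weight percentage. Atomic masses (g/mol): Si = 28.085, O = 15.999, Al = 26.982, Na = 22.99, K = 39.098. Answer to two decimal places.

Formula mass = 268.179 g/mol.
3 Si → 3.0000 mol SiO2 per formula unit; M(SiO2) = 60.083, so SiO2 mass = 180.249 g.
180.249/268.179 × 100 = 67.21 wt%.

67.21 wt%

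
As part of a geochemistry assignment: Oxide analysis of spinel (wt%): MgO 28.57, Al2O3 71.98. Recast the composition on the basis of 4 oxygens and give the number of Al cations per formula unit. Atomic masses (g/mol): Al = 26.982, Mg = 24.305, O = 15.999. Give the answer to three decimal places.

1.998 Al apfu

28.57 wt% MgO ÷ 40.304 g/mol = 0.70886 mol, giving 0.70886 Mg and 0.70886 O.
71.98 wt% Al2O3 ÷ 101.961 g/mol = 0.70596 mol, giving 1.41192 Al and 2.11788 O.
Oxygen sums to 2.82674; scaling by 4/2.82674 = 1.41506 puts the formula on 4 O.
Al: 1.41192 × 1.41506 = 1.998 atoms per formula unit.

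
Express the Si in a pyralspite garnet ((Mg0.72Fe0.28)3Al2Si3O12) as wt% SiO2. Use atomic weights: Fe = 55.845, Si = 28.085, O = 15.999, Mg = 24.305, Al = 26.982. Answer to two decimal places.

41.96 wt%

Molar mass of (Mg0.72Fe0.28)3Al2Si3O12 = 2.16*24.305 + 0.84*55.845 + 2*26.982 + 3*28.085 + 12*15.999 = 429.616 g/mol.
Each formula unit contains 3 Si, equivalent to 3/1 = 3.0000 mol SiO2.
M(SiO2) = 1×28.085 + 2×15.999 = 60.083 g/mol.
Mass of SiO2 per formula unit = 3.0000 × 60.083 = 180.249 g.
SiO2 wt% = 180.249 / 429.616 × 100 = 41.96%.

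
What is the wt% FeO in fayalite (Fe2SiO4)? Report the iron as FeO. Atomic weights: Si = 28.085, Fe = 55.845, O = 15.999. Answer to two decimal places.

70.51 wt%

Formula mass = 203.771 g/mol.
2 Fe → 2.0000 mol FeO per formula unit; M(FeO) = 71.844, so FeO mass = 143.688 g.
143.688/203.771 × 100 = 70.51 wt%.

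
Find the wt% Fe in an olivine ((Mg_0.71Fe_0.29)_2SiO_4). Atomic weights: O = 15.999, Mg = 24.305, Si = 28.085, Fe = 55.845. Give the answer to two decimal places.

20.37 mass %

Molar mass of (Mg_0.71Fe_0.29)_2SiO_4: 1.42×24.305 + 0.58×55.845 + 1×28.085 + 4×15.999 = 158.984 g/mol.
Mass of Fe per formula unit: 0.58 × 55.845 = 32.390 g.
Weight fraction Fe = 32.390 / 158.984 = 0.2037.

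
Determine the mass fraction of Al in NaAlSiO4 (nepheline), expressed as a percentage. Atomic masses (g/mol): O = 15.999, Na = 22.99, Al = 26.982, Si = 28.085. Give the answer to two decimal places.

18.99 wt%

M(NaAlSiO4) = 142.053 g/mol.
Al contributes 1 × 26.982 = 26.982 g per mole.
26.982/142.053 = 0.1899 → 18.99%.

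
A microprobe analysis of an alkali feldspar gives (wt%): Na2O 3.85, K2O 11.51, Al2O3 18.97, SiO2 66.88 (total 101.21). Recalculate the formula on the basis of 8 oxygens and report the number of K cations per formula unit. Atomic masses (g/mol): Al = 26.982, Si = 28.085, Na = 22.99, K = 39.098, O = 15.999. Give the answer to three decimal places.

0.659 K apfu

Na2O: 3.85/61.979 = 0.06212 mol → 0.12424 mol Na, 0.06212 mol O.
K2O: 11.51/94.195 = 0.12219 mol → 0.24438 mol K, 0.12219 mol O.
Al2O3: 18.97/101.961 = 0.18605 mol → 0.37210 mol Al, 0.55815 mol O.
SiO2: 66.88/60.083 = 1.11313 mol → 1.11313 mol Si, 2.22626 mol O.
Total oxygen = 2.96872 mol. Normalization factor = 8/2.96872 = 2.69476.
K per 8 O = 0.24438 × 2.69476 = 0.659.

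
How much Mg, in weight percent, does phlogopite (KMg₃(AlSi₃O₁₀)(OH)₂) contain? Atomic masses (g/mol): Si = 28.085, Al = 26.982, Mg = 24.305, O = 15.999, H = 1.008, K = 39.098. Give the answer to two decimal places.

Formula mass = 1*39.098 + 3*24.305 + 1*26.982 + 3*28.085 + 12*15.999 + 2*1.008 = 417.254 g/mol, of which 72.915 g is Mg.
So Mg makes up 72.915/417.254 = 0.1747 of the mass, i.e. 17.47%.

17.47 weight percent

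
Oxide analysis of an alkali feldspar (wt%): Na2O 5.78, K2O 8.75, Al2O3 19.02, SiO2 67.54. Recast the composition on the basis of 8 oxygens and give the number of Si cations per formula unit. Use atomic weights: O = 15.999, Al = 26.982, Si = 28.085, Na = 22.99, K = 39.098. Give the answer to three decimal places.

3.004 Si apfu

Na2O (M=61.979): mol = 0.09326; Na = 0.18652, O = 0.09326.
K2O (M=94.195): mol = 0.09289; K = 0.18578, O = 0.09289.
Al2O3 (M=101.961): mol = 0.18654; Al = 0.37308, O = 0.55962.
SiO2 (M=60.083): mol = 1.12411; Si = 1.12411, O = 2.24822.
ΣO = 2.99399; factor = 8/ΣO = 2.67202.
Si apfu = 1.12411 × 2.67202 = 3.004.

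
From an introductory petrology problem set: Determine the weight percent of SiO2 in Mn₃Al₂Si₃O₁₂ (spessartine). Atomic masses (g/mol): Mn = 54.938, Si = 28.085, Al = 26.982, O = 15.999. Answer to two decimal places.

36.41 wt%

Molar mass of Mn₃Al₂Si₃O₁₂ = 3*54.938 + 2*26.982 + 3*28.085 + 12*15.999 = 495.021 g/mol.
Each formula unit contains 3 Si, equivalent to 3/1 = 3.0000 mol SiO2.
M(SiO2) = 1×28.085 + 2×15.999 = 60.083 g/mol.
Mass of SiO2 per formula unit = 3.0000 × 60.083 = 180.249 g.
SiO2 wt% = 180.249 / 495.021 × 100 = 36.41%.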